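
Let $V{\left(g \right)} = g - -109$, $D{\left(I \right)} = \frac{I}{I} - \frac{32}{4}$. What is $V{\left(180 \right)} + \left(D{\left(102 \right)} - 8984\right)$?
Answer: $-8702$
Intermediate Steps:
$D{\left(I \right)} = -7$ ($D{\left(I \right)} = 1 - 8 = -7$)
$V{\left(g \right)} = 109 + g$ ($V{\left(g \right)} = g + 109 = 109 + g$)
$V{\left(180 \right)} + \left(D{\left(102 \right)} - 8984\right) = \left(109 + 180\right) - 8991 = 289 - 8991 = -8702$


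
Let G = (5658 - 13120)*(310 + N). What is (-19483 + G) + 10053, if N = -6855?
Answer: 48829360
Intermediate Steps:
G = 48838790 (G = (5658 - 13120)*(310 - 6855) = -7462*(-6545) = 48838790)
(-19483 + G) + 10053 = (-19483 + 48838790) + 10053 = 48819307 + 10053 = 48829360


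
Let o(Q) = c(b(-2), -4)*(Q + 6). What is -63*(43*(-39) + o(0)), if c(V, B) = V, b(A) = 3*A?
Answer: 107919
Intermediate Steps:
o(Q) = -36 - 6*Q (o(Q) = (3*(-2))*(Q + 6) = -6*(6 + Q) = -36 - 6*Q)
-63*(43*(-39) + o(0)) = -63*(43*(-39) + (-36 - 6*0)) = -63*(-1677 + (-36 + 0)) = -63*(-1677 - 36) = -63*(-1713) = 107919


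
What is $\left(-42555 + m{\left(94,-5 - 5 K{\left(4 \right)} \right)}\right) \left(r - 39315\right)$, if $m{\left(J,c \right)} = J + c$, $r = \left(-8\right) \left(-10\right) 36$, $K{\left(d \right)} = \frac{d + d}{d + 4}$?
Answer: $1547430885$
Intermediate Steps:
$K{\left(d \right)} = \frac{2 d}{4 + d}$
$r = 2880$ ($r = 80 \cdot 36 = 2880$)
$\left(-42555 + m{\left(94,-5 - 5 K{\left(4 \right)} \right)}\right) \left(r - 39315\right) = \left(-42555 + \left(94 - \left(5 + 5 \cdot 2 \cdot 4 \frac{1}{4 + 4}\right)\right)\right) \left(2880 - 39315\right) = \left(-42555 + \left(94 - \left(5 + 5 \cdot 2 \cdot 4 \cdot \frac{1}{8}\right)\right)\right) \left(-36435\right) = \left(-42555 + \left(94 - 10\right)\right) \left(-36435\right) = \left(-42555 + 84\right) \left(-36435\right) = \left(-42471\right) \left(-36435\right) = 1547430885$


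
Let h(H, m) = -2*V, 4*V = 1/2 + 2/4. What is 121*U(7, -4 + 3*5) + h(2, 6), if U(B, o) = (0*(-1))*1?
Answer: -1/2 ≈ -0.50000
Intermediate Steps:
V = 1/4 (V = (1/2 + 2/4)/4 = (1*(1/2) + 2*(1/4))/4 = (1/2 + 1/2)/4 = (1/4)*1 = 1/4 ≈ 0.25000)
U(B, o) = 0 (U(B, o) = 0*1 = 0)
h(H, m) = -1/2 (h(H, m) = -2*1/4 = -1/2)
121*U(7, -4 + 3*5) + h(2, 6) = 121*0 - 1/2 = 0 - 1/2 = -1/2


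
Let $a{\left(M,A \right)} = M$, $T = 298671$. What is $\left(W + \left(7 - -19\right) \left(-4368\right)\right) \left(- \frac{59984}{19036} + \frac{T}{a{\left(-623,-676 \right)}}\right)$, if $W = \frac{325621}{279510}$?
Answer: $\frac{45415369541957952023}{828707180070} \approx 5.4803 \cdot 10^{7}$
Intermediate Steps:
$W = \frac{325621}{279510}$ ($W = 325621 \cdot \frac{1}{279510} = \frac{325621}{279510} \approx 1.165$)
$\left(W + \left(7 - -19\right) \left(-4368\right)\right) \left(- \frac{59984}{19036} + \frac{T}{a{\left(-623,-676 \right)}}\right) = \left(\frac{325621}{279510} + \left(7 - -19\right) \left(-4368\right)\right) \left(- \frac{59984}{19036} + \frac{298671}{-623}\right) = \left(\frac{325621}{279510} + \left(7 + 19\right) \left(-4368\right)\right) \left(\left(-59984\right) \frac{1}{19036} + 298671 \left(- \frac{1}{623}\right)\right) = \left(\frac{325621}{279510} + 26 \left(-4368\right)\right) \left(- \frac{14996}{4759} - \frac{298671}{623}\right) = \left(\frac{325621}{279510} - 113568\right) \left(- \frac{1430717797}{2964857}\right) = \left(- \frac{31743066059}{279510}\right) \left(- \frac{1430717797}{2964857}\right) = \frac{45415369541957952023}{828707180070}$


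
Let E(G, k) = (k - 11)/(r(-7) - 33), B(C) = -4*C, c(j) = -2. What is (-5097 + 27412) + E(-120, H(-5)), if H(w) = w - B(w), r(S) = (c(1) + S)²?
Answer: 89257/4 ≈ 22314.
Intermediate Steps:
r(S) = (-2 + S)²
H(w) = 5*w (H(w) = w - (-4)*w = w + 4*w = 5*w)
E(G, k) = -11/48 + k/48 (E(G, k) = (k - 11)/((-2 - 7)² - 33) = (-11 + k)/((-9)² - 33) = (-11 + k)/(81 - 33) = (-11 + k)/48 = (-11 + k)*(1/48) = -11/48 + k/48)
(-5097 + 27412) + E(-120, H(-5)) = (-5097 + 27412) + (-11/48 + (5*(-5))/48) = 22315 + (-11/48 + (1/48)*(-25)) = 22315 + (-11/48 - 25/48) = 22315 - ¾ = 89257/4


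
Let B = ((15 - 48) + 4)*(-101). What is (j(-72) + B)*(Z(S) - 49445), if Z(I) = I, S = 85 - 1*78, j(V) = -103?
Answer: -139711788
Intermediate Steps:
S = 7 (S = 85 - 78 = 7)
B = 2929 (B = (-33 + 4)*(-101) = -29*(-101) = 2929)
(j(-72) + B)*(Z(S) - 49445) = (-103 + 2929)*(7 - 49445) = 2826*(-49438) = -139711788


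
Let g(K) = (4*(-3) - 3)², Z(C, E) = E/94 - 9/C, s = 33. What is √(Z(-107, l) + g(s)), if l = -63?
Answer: 3*√2522496110/10058 ≈ 14.980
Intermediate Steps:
Z(C, E) = -9/C + E/94 (Z(C, E) = E*(1/94) - 9/C = E/94 - 9/C = -9/C + E/94)
g(K) = 225 (g(K) = (-12 - 3)² = (-15)² = 225)
√(Z(-107, l) + g(s)) = √((-9/(-107) + (1/94)*(-63)) + 225) = √((-9*(-1/107) - 63/94) + 225) = √((9/107 - 63/94) + 225) = √(-5895/10058 + 225) = √(2257155/10058) = 3*√2522496110/10058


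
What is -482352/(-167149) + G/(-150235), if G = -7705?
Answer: 14750807153/5022326003 ≈ 2.9370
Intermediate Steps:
-482352/(-167149) + G/(-150235) = -482352/(-167149) - 7705/(-150235) = -482352*(-1/167149) - 7705*(-1/150235) = 482352/167149 + 1541/30047 = 14750807153/5022326003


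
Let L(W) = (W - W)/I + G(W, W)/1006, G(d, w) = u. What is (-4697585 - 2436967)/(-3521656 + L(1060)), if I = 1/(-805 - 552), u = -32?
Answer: 149528319/73808041 ≈ 2.0259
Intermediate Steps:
G(d, w) = -32
I = -1/1357 (I = 1/(-1357) = -1/1357 ≈ -0.00073692)
L(W) = -16/503 (L(W) = (W - W)/(-1/1357) - 32/1006 = 0*(-1357) - 32*1/1006 = 0 - 16/503 = -16/503)
(-4697585 - 2436967)/(-3521656 + L(1060)) = (-4697585 - 2436967)/(-3521656 - 16/503) = -7134552/(-1771392984/503) = -7134552*(-503/1771392984) = 149528319/73808041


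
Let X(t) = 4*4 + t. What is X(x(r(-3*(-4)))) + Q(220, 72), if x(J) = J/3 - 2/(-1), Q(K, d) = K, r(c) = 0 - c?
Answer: 234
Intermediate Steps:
r(c) = -c
x(J) = 2 + J/3 (x(J) = J*(⅓) - 2*(-1) = J/3 + 2 = 2 + J/3)
X(t) = 16 + t
X(x(r(-3*(-4)))) + Q(220, 72) = (16 + (2 + (-(-3)*(-4))/3)) + 220 = (16 + (2 + (-1*12)/3)) + 220 = (16 + (2 + (⅓)*(-12))) + 220 = (16 + (2 - 4)) + 220 = (16 - 2) + 220 = 14 + 220 = 234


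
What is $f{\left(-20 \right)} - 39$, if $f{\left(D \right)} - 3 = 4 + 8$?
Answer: $-24$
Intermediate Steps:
$f{\left(D \right)} = 15$ ($f{\left(D \right)} = 3 + \left(4 + 8\right) = 3 + 12 = 15$)
$f{\left(-20 \right)} - 39 = 15 - 39 = -24$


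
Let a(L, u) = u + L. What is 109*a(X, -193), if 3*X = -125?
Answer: -76736/3 ≈ -25579.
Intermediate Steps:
X = -125/3 (X = (⅓)*(-125) = -125/3 ≈ -41.667)
a(L, u) = L + u
109*a(X, -193) = 109*(-125/3 - 193) = 109*(-704/3) = -76736/3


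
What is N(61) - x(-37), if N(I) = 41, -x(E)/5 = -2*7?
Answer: -29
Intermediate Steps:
x(E) = 70 (x(E) = -(-10)*7 = -5*(-14) = 70)
N(61) - x(-37) = 41 - 1*70 = 41 - 70 = -29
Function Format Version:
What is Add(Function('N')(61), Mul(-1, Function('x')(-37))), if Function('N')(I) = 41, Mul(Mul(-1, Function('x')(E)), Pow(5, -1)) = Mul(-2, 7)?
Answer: -29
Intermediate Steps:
Function('x')(E) = 70 (Function('x')(E) = Mul(-5, Mul(-2, 7)) = Mul(-5, -14) = 70)
Add(Function('N')(61), Mul(-1, Function('x')(-37))) = Add(41, Mul(-1, 70)) = Add(41, -70) = -29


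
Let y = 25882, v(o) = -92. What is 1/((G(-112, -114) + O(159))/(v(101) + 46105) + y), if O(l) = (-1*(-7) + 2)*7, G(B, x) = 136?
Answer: 46013/1190908665 ≈ 3.8637e-5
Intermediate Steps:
O(l) = 63 (O(l) = (7 + 2)*7 = 9*7 = 63)
1/((G(-112, -114) + O(159))/(v(101) + 46105) + y) = 1/((136 + 63)/(-92 + 46105) + 25882) = 1/(199/46013 + 25882) = 1/(1190908665/46013) = 46013/1190908665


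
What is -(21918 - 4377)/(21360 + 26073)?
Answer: -5847/15811 ≈ -0.36981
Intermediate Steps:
-(21918 - 4377)/(21360 + 26073) = -17541/47433 = -1*5847/15811 = -5847/15811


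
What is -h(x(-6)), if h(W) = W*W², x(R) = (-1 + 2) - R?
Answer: -343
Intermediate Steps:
x(R) = 1 - R
h(W) = W³
-h(x(-6)) = -(1 - 1*(-6))³ = -(1 + 6)³ = -1*7³ = -1*343 = -343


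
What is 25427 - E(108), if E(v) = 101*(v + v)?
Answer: 3611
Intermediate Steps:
E(v) = 202*v (E(v) = 101*(2*v) = 202*v)
25427 - E(108) = 25427 - 202*108 = 25427 - 1*21816 = 25427 - 21816 = 3611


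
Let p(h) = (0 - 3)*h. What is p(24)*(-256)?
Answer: 18432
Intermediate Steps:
p(h) = -3*h
p(24)*(-256) = -3*24*(-256) = -72*(-256) = 18432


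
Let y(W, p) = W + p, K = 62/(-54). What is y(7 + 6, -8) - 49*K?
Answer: 1654/27 ≈ 61.259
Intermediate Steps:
K = -31/27 (K = 62*(-1/54) = -31/27 ≈ -1.1481)
y(7 + 6, -8) - 49*K = ((7 + 6) - 8) - 49*(-31/27) = (13 - 8) + 1519/27 = 5 + 1519/27 = 1654/27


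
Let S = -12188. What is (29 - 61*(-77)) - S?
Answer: 16914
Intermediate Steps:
(29 - 61*(-77)) - S = (29 - 61*(-77)) - 1*(-12188) = (29 + 4697) + 12188 = 4726 + 12188 = 16914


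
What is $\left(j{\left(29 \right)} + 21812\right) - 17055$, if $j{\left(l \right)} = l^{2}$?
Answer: $5598$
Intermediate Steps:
$\left(j{\left(29 \right)} + 21812\right) - 17055 = \left(29^{2} + 21812\right) - 17055 = \left(841 + 21812\right) - 17055 = 22653 - 17055 = 5598$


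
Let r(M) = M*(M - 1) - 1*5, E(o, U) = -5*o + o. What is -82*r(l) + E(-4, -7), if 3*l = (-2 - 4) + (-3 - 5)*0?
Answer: -66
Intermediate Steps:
E(o, U) = -4*o
l = -2 (l = ((-2 - 4) + (-3 - 5)*0)/3 = (-6 - 8*0)/3 = (-6 + 0)/3 = (1/3)*(-6) = -2)
r(M) = -5 + M*(-1 + M) (r(M) = M*(-1 + M) - 5 = -5 + M*(-1 + M))
-82*r(l) + E(-4, -7) = -82*(-5 + (-2)**2 - 1*(-2)) - 4*(-4) = -82*(-5 + 4 + 2) + 16 = -82*1 + 16 = -82 + 16 = -66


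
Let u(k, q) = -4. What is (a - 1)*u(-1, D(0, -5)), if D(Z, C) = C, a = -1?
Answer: 8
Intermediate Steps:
(a - 1)*u(-1, D(0, -5)) = (-1 - 1)*(-4) = -2*(-4) = 8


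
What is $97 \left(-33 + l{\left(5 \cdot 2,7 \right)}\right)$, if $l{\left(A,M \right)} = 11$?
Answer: $-2134$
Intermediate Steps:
$97 \left(-33 + l{\left(5 \cdot 2,7 \right)}\right) = 97 \left(-33 + 11\right) = 97 \left(-22\right) = -2134$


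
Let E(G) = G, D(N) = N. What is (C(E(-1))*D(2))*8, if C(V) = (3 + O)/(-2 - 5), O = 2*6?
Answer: -240/7 ≈ -34.286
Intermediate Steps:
O = 12
C(V) = -15/7 (C(V) = (3 + 12)/(-2 - 5) = 15/(-7) = 15*(-⅐) = -15/7)
(C(E(-1))*D(2))*8 = -15/7*2*8 = -30/7*8 = -240/7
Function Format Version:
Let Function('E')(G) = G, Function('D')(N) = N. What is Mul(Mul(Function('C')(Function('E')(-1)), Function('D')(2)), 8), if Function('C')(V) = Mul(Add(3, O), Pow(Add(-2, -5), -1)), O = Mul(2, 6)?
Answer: Rational(-240, 7) ≈ -34.286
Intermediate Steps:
O = 12
Function('C')(V) = Rational(-15, 7) (Function('C')(V) = Mul(Add(3, 12), Pow(Add(-2, -5), -1)) = Mul(15, Pow(-7, -1)) = Mul(15, Rational(-1, 7)) = Rational(-15, 7))
Mul(Mul(Function('C')(Function('E')(-1)), Function('D')(2)), 8) = Mul(Mul(Rational(-15, 7), 2), 8) = Mul(Rational(-30, 7), 8) = Rational(-240, 7)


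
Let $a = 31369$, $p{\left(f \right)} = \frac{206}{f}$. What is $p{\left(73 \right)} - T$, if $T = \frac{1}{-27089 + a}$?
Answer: $\frac{881607}{312440} \approx 2.8217$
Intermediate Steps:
$T = \frac{1}{4280}$ ($T = \frac{1}{-27089 + 31369} = \frac{1}{4280} \approx 0.00023364$)
$p{\left(73 \right)} - T = \frac{206}{73} - \frac{1}{4280} = \frac{881607}{312440}$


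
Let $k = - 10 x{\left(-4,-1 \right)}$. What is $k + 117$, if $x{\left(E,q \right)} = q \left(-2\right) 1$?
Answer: $97$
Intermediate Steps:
$x{\left(E,q \right)} = - 2 q$ ($x{\left(E,q \right)} = - 2 q 1 = - 2 q$)
$k = -20$ ($k = - 10 \left(\left(-2\right) \left(-1\right)\right) = \left(-10\right) 2 = -20$)
$k + 117 = -20 + 117 = 97$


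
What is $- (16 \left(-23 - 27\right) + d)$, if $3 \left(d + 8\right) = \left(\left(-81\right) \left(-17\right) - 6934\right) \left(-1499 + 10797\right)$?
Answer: $\frac{51671410}{3} \approx 1.7224 \cdot 10^{7}$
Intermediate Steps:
$d = - \frac{51669010}{3}$ ($d = -8 + \frac{\left(\left(-81\right) \left(-17\right) - 6934\right) \left(-1499 + 10797\right)}{3} = -8 + \frac{\left(1377 - 6934\right) 9298}{3} = -8 + \frac{\left(-5557\right) 9298}{3} = -8 + \frac{1}{3} \left(-51668986\right) = -8 - \frac{51668986}{3} = - \frac{51669010}{3} \approx -1.7223 \cdot 10^{7}$)
$- (16 \left(-23 - 27\right) + d) = - (16 \left(-23 - 27\right) - \frac{51669010}{3}) = - (16 \left(-50\right) - \frac{51669010}{3}) = - (-800 - \frac{51669010}{3}) = \left(-1\right) \left(- \frac{51671410}{3}\right) = \frac{51671410}{3}$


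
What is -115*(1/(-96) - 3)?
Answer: 33235/96 ≈ 346.20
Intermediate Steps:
-115*(1/(-96) - 3) = -115*(-1/96 - 3) = -115*(-289/96) = 33235/96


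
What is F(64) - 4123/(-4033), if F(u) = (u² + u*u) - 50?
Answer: 32840809/4033 ≈ 8143.0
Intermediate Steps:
F(u) = -50 + 2*u² (F(u) = (u² + u²) - 50 = 2*u² - 50 = -50 + 2*u²)
F(64) - 4123/(-4033) = (-50 + 2*64²) - 4123/(-4033) = (-50 + 2*4096) - 4123*(-1)/4033 = (-50 + 8192) - 1*(-4123/4033) = 8142 + 4123/4033 = 32840809/4033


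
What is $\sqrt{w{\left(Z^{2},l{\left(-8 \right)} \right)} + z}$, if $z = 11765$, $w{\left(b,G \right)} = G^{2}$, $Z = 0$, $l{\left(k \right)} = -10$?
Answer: $\sqrt{11865} \approx 108.93$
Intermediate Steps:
$\sqrt{w{\left(Z^{2},l{\left(-8 \right)} \right)} + z} = \sqrt{\left(-10\right)^{2} + 11765} = \sqrt{100 + 11765} = \sqrt{11865}$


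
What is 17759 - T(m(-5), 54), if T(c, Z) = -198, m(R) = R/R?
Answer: 17957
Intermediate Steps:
m(R) = 1
17759 - T(m(-5), 54) = 17759 - 1*(-198) = 17759 + 198 = 17957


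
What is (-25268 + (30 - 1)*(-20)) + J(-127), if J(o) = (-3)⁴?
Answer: -25767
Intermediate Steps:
J(o) = 81
(-25268 + (30 - 1)*(-20)) + J(-127) = (-25268 + (30 - 1)*(-20)) + 81 = (-25268 + 29*(-20)) + 81 = (-25268 - 580) + 81 = -25848 + 81 = -25767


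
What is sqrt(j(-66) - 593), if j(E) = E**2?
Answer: sqrt(3763) ≈ 61.343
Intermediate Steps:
sqrt(j(-66) - 593) = sqrt((-66)**2 - 593) = sqrt(4356 - 593) = sqrt(3763)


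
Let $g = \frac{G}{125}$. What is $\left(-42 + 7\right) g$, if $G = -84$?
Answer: $\frac{588}{25} \approx 23.52$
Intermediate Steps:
$g = - \frac{84}{125} \approx -0.672$
$\left(-42 + 7\right) g = \left(-42 + 7\right) \left(- \frac{84}{125}\right) = \left(-35\right) \left(- \frac{84}{125}\right) = \frac{588}{25}$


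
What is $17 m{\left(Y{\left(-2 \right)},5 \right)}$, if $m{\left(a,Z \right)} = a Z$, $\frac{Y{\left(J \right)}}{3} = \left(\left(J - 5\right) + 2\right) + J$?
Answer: $-1785$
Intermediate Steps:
$Y{\left(J \right)} = -9 + 6 J$ ($Y{\left(J \right)} = 3 \left(\left(\left(J - 5\right) + 2\right) + J\right) = 3 \left(\left(\left(-5 + J\right) + 2\right) + J\right) = 3 \left(\left(-3 + J\right) + J\right) = 3 \left(-3 + 2 J\right) = -9 + 6 J$)
$m{\left(a,Z \right)} = Z a$
$17 m{\left(Y{\left(-2 \right)},5 \right)} = 17 \cdot 5 \left(-9 + 6 \left(-2\right)\right) = 17 \cdot 5 \left(-9 - 12\right) = 17 \cdot 5 \left(-21\right) = 17 \left(-105\right) = -1785$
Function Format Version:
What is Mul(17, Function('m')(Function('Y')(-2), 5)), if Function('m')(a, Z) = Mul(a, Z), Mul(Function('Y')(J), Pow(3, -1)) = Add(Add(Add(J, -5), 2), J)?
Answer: -1785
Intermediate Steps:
Function('Y')(J) = Add(-9, Mul(6, J)) (Function('Y')(J) = Mul(3, Add(Add(Add(J, -5), 2), J)) = Mul(3, Add(Add(Add(-5, J), 2), J)) = Mul(3, Add(Add(-3, J), J)) = Mul(3, Add(-3, Mul(2, J))) = Add(-9, Mul(6, J)))
Function('m')(a, Z) = Mul(Z, a)
Mul(17, Function('m')(Function('Y')(-2), 5)) = Mul(17, Mul(5, Add(-9, Mul(6, -2)))) = Mul(17, Mul(5, Add(-9, -12))) = Mul(17, Mul(5, -21)) = Mul(17, -105) = -1785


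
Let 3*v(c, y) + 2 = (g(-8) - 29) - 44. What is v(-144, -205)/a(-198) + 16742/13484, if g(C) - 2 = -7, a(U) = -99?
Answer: 3025547/2002374 ≈ 1.5110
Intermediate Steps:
g(C) = -5 (g(C) = 2 - 7 = -5)
v(c, y) = -80/3 (v(c, y) = -2/3 + ((-5 - 29) - 44)/3 = -2/3 + (-34 - 44)/3 = -2/3 + (1/3)*(-78) = -2/3 - 26 = -80/3)
v(-144, -205)/a(-198) + 16742/13484 = -80/3/(-99) + 16742/13484 = -80/3*(-1/99) + 16742*(1/13484) = 80/297 + 8371/6742 = 3025547/2002374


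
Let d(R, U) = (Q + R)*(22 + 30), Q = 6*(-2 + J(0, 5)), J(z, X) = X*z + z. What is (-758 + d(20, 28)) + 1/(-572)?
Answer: -195625/572 ≈ -342.00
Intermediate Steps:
J(z, X) = z + X*z
Q = -12 (Q = 6*(-2 + 0*(1 + 5)) = 6*(-2 + 0*6) = 6*(-2 + 0) = 6*(-2) = -12)
d(R, U) = -624 + 52*R (d(R, U) = (-12 + R)*(22 + 30) = (-12 + R)*52 = -624 + 52*R)
(-758 + d(20, 28)) + 1/(-572) = (-758 + (-624 + 52*20)) + 1/(-572) = (-758 + (-624 + 1040)) - 1/572 = (-758 + 416) - 1/572 = -342 - 1/572 = -195625/572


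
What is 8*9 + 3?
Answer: 75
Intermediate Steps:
8*9 + 3 = 72 + 3 = 75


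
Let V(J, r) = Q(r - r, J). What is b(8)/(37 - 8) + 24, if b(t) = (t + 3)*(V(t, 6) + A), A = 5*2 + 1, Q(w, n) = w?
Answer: 817/29 ≈ 28.172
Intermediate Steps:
V(J, r) = 0 (V(J, r) = r - r = 0)
A = 11 (A = 10 + 1 = 11)
b(t) = 33 + 11*t (b(t) = (t + 3)*(0 + 11) = (3 + t)*11 = 33 + 11*t)
b(8)/(37 - 8) + 24 = (33 + 11*8)/(37 - 8) + 24 = (33 + 88)/29 + 24 = (1/29)*121 + 24 = 121/29 + 24 = 817/29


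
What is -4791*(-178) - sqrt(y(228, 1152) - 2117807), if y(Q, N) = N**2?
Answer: 852798 - I*sqrt(790703) ≈ 8.528e+5 - 889.21*I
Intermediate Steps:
-4791*(-178) - sqrt(y(228, 1152) - 2117807) = -4791*(-178) - sqrt(1152**2 - 2117807) = 852798 - sqrt(1327104 - 2117807) = 852798 - sqrt(-790703) = 852798 - I*sqrt(790703)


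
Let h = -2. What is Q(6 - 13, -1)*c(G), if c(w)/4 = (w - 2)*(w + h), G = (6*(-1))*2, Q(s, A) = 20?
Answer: 15680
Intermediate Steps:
G = -12 (G = -6*2 = -12)
c(w) = 4*(-2 + w)² (c(w) = 4*((w - 2)*(w - 2)) = 4*((-2 + w)*(-2 + w)) = 4*(-2 + w)²)
Q(6 - 13, -1)*c(G) = 20*(16 - 16*(-12) + 4*(-12)²) = 20*(16 + 192 + 4*144) = 20*(16 + 192 + 576) = 20*784 = 15680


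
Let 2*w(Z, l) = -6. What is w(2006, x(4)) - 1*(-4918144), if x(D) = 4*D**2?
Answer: 4918141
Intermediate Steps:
w(Z, l) = -3 (w(Z, l) = (1/2)*(-6) = -3)
w(2006, x(4)) - 1*(-4918144) = -3 - 1*(-4918144) = -3 + 4918144 = 4918141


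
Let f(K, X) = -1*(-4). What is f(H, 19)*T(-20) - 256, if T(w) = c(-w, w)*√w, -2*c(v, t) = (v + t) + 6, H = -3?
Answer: -256 - 24*I*√5 ≈ -256.0 - 53.666*I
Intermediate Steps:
c(v, t) = -3 - t/2 - v/2 (c(v, t) = -((v + t) + 6)/2 = -((t + v) + 6)/2 = -(6 + t + v)/2 = -3 - t/2 - v/2)
f(K, X) = 4
T(w) = -3*√w (T(w) = (-3 - w/2 - (-1)*w/2)*√w = (-3 - w/2 + w/2)*√w = -3*√w)
f(H, 19)*T(-20) - 256 = 4*(-6*I*√5) - 256 = -24*I*√5 - 256 = -256 - 24*I*√5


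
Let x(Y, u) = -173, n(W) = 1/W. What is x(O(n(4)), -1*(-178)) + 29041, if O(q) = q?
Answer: 28868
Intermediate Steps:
x(O(n(4)), -1*(-178)) + 29041 = -173 + 29041 = 28868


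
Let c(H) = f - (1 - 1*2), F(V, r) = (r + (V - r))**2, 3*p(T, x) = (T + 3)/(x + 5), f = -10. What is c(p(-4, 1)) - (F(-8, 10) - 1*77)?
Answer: 4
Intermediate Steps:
p(T, x) = (3 + T)/(3*(5 + x)) (p(T, x) = ((T + 3)/(x + 5))/3 = ((3 + T)/(5 + x))/3 = (3 + T)/(3*(5 + x)))
F(V, r) = V**2
c(H) = -9 (c(H) = -10 - (1 - 1*2) = -10 - (1 - 2) = -10 - 1*(-1) = -10 + 1 = -9)
c(p(-4, 1)) - (F(-8, 10) - 1*77) = -9 - ((-8)**2 - 1*77) = -9 - (64 - 77) = -9 - 1*(-13) = -9 + 13 = 4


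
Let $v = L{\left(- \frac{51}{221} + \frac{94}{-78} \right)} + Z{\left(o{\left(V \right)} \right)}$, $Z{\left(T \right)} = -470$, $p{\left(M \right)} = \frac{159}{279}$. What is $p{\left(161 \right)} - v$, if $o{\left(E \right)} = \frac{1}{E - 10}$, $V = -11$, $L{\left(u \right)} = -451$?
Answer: $\frac{85706}{93} \approx 921.57$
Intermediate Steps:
$o{\left(E \right)} = \frac{1}{-10 + E}$
$p{\left(M \right)} = \frac{53}{93}$ ($p{\left(M \right)} = 159 \cdot \frac{1}{279} = \frac{53}{93}$)
$v = -921$ ($v = -451 - 470 = -921$)
$p{\left(161 \right)} - v = \frac{53}{93} - -921 = \frac{53}{93} + 921 = \frac{85706}{93}$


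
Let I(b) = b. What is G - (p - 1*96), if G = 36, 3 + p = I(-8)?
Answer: 143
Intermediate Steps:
p = -11 (p = -3 - 8 = -11)
G - (p - 1*96) = 36 - (-11 - 1*96) = 36 - (-11 - 96) = 36 - 1*(-107) = 36 + 107 = 143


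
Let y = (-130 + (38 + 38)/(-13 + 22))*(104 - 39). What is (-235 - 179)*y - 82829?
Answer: 3188231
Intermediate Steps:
y = -71110/9 (y = (-130 + 76/9)*65 = -1094/9*65 = -71110/9 ≈ -7901.1)
(-235 - 179)*y - 82829 = (-235 - 179)*(-71110/9) - 82829 = -414*(-71110/9) - 82829 = 3271060 - 82829 = 3188231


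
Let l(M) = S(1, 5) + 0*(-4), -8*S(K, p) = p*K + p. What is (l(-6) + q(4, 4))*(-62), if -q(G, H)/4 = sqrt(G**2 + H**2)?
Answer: 155/2 + 992*sqrt(2) ≈ 1480.4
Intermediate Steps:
S(K, p) = -p/8 - K*p/8 (S(K, p) = -(p*K + p)/8 = -(K*p + p)/8 = -(p + K*p)/8 = -p/8 - K*p/8)
q(G, H) = -4*sqrt(G**2 + H**2)
l(M) = -5/4 (l(M) = -1/8*5*(1 + 1) + 0*(-4) = -1/8*5*2 + 0 = -5/4 + 0 = -5/4)
(l(-6) + q(4, 4))*(-62) = (-5/4 - 4*sqrt(4**2 + 4**2))*(-62) = (-5/4 - 4*sqrt(16 + 16))*(-62) = (-5/4 - 16*sqrt(2))*(-62) = 155/2 + 992*sqrt(2)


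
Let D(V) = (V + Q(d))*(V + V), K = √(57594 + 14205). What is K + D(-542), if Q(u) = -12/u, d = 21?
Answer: 4117032/7 + √71799 ≈ 5.8842e+5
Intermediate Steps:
K = √71799 ≈ 267.95
D(V) = 2*V*(-4/7 + V) (D(V) = (V - 12/21)*(V + V) = (V - 12*1/21)*(2*V) = (V - 4/7)*(2*V) = (-4/7 + V)*(2*V) = 2*V*(-4/7 + V))
K + D(-542) = √71799 + (2/7)*(-542)*(-4 + 7*(-542)) = √71799 + (2/7)*(-542)*(-4 - 3794) = √71799 + (2/7)*(-542)*(-3798) = √71799 + 4117032/7 = 4117032/7 + √71799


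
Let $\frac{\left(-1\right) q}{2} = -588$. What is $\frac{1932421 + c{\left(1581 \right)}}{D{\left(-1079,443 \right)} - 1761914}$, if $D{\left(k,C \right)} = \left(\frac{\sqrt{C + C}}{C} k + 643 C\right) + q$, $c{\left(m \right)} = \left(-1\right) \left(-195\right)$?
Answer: $- \frac{1263580726161432}{964964012433721} + \frac{2085292664 \sqrt{886}}{964964012433721} \approx -1.3094$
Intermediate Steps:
$c{\left(m \right)} = 195$
$q = 1176$ ($q = \left(-2\right) \left(-588\right) = 1176$)
$D{\left(k,C \right)} = 1176 + 643 C + \frac{k \sqrt{2}}{\sqrt{C}}$ ($D{\left(k,C \right)} = \left(\frac{\sqrt{C + C}}{C} k + 643 C\right) + 1176 = \left(\frac{\sqrt{2 C}}{C} k + 643 C\right) + 1176 = \left(\frac{\sqrt{2} \sqrt{C}}{C} k + 643 C\right) + 1176 = \left(\frac{\sqrt{2}}{\sqrt{C}} k + 643 C\right) + 1176 = \left(\frac{k \sqrt{2}}{\sqrt{C}} + 643 C\right) + 1176 = \left(643 C + \frac{k \sqrt{2}}{\sqrt{C}}\right) + 1176 = 1176 + 643 C + \frac{k \sqrt{2}}{\sqrt{C}}$)
$\frac{1932421 + c{\left(1581 \right)}}{D{\left(-1079,443 \right)} - 1761914} = \frac{1932421 + 195}{\left(1176 + 643 \cdot 443 - \frac{1079 \sqrt{2}}{\sqrt{443}}\right) - 1761914} = \frac{1932616}{\left(1176 + 284849 - 1079 \sqrt{2} \frac{\sqrt{443}}{443}\right) - 1761914} = \frac{1932616}{\left(1176 + 284849 - \frac{1079 \sqrt{886}}{443}\right) - 1761914} = \frac{1932616}{\left(286025 - \frac{1079 \sqrt{886}}{443}\right) - 1761914} = \frac{1932616}{-1475889 - \frac{1079 \sqrt{886}}{443}}$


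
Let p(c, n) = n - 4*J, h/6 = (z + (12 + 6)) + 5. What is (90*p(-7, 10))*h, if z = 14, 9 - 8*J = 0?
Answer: 109890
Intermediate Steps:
J = 9/8 (J = 9/8 - 1/8*0 = 9/8 + 0 = 9/8 ≈ 1.1250)
h = 222 (h = 6*((14 + (12 + 6)) + 5) = 6*((14 + 18) + 5) = 6*(32 + 5) = 6*37 = 222)
p(c, n) = -9/2 + n (p(c, n) = n - 4*9/8 = n - 9/2 = -9/2 + n)
(90*p(-7, 10))*h = (90*(-9/2 + 10))*222 = (90*(11/2))*222 = 495*222 = 109890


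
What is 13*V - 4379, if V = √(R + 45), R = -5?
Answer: -4379 + 26*√10 ≈ -4296.8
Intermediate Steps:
V = 2*√10 (V = √(-5 + 45) = √40 = 2*√10 ≈ 6.3246)
13*V - 4379 = 13*(2*√10) - 4379 = 26*√10 - 4379 = -4379 + 26*√10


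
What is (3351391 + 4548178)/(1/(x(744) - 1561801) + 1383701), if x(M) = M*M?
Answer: 7964858937785/1395137288764 ≈ 5.7090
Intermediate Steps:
x(M) = M²
(3351391 + 4548178)/(1/(x(744) - 1561801) + 1383701) = (3351391 + 4548178)/(1/(744² - 1561801) + 1383701) = 7899569/(1/(553536 - 1561801) + 1383701) = 7899569/(1/(-1008265) + 1383701) = 7899569/(-1/1008265 + 1383701) = 7899569/(1395137288764/1008265) = 7899569*(1008265/1395137288764) = 7964858937785/1395137288764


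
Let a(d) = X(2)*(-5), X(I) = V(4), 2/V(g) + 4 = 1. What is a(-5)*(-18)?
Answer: -60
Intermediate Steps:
V(g) = -⅔ (V(g) = 2/(-4 + 1) = 2/(-3) = 2*(-⅓) = -⅔)
X(I) = -⅔
a(d) = 10/3 (a(d) = -⅔*(-5) = 10/3)
a(-5)*(-18) = (10/3)*(-18) = -60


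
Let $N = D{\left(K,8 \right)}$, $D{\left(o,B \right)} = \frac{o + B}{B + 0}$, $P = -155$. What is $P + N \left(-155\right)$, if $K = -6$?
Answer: $- \frac{775}{4} \approx -193.75$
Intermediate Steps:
$D{\left(o,B \right)} = \frac{B + o}{B}$
$N = \frac{1}{4}$ ($N = \frac{8 - 6}{8} = \frac{1}{8} \cdot 2 = \frac{1}{4} \approx 0.25$)
$P + N \left(-155\right) = -155 + \frac{1}{4} \left(-155\right) = -155 - \frac{155}{4} = - \frac{775}{4}$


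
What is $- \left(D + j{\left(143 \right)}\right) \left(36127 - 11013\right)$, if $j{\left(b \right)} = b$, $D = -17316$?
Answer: $431282722$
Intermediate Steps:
$- \left(D + j{\left(143 \right)}\right) \left(36127 - 11013\right) = - \left(-17316 + 143\right) \left(36127 - 11013\right) = - \left(-17173\right) 25114 = \left(-1\right) \left(-431282722\right) = 431282722$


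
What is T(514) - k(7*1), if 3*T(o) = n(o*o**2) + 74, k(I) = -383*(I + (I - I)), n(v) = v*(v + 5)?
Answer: 18440756359993373/3 ≈ 6.1469e+15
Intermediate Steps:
n(v) = v*(5 + v)
k(I) = -383*I (k(I) = -383*(I + 0) = -383*I)
T(o) = 74/3 + o**3*(5 + o**3)/3 (T(o) = ((o*o**2)*(5 + o*o**2) + 74)/3 = (o**3*(5 + o**3) + 74)/3 = (74 + o**3*(5 + o**3))/3 = 74/3 + o**3*(5 + o**3)/3)
T(514) - k(7*1) = (74/3 + (1/3)*514**3*(5 + 514**3)) - (-383)*7*1 = (74/3 + (1/3)*135796744*(5 + 135796744)) - (-383)*7 = (74/3 + (1/3)*135796744*135796749) - 1*(-2681) = (74/3 + 6146918786661752) + 2681 = 18440756359985330/3 + 2681 = 18440756359993373/3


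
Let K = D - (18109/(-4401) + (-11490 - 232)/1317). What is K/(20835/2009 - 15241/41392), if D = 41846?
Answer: 6725138679655974032/1607037487274889 ≈ 4184.8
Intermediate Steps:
K = 80873250019/1932039 (K = 41846 - (18109/(-4401) + (-11490 - 232)/1317) = 41846 - (18109*(-1/4401) - 11722*1/1317) = 41846 - (-18109/4401 - 11722/1317) = 41846 - 1*(-25146025/1932039) = 41846 + 25146025/1932039 = 80873250019/1932039 ≈ 41859.)
K/(20835/2009 - 15241/41392) = 80873250019/(1932039*(20835/2009 - 15241/41392)) = 80873250019/(1932039*(831783151/83156528)) = (80873250019/1932039)*(83156528/831783151) = 6725138679655974032/1607037487274889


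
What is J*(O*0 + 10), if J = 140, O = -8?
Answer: 1400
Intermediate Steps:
J*(O*0 + 10) = 140*(-8*0 + 10) = 140*(0 + 10) = 140*10 = 1400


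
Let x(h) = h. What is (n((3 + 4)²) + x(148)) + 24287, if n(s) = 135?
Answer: 24570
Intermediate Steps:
(n((3 + 4)²) + x(148)) + 24287 = (135 + 148) + 24287 = 283 + 24287 = 24570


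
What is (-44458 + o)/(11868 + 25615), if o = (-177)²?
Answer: -13129/37483 ≈ -0.35027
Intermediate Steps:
o = 31329
(-44458 + o)/(11868 + 25615) = (-44458 + 31329)/(11868 + 25615) = -13129/37483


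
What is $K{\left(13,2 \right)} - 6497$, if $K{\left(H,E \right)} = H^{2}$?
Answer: $-6328$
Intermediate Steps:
$K{\left(13,2 \right)} - 6497 = 13^{2} - 6497 = 169 - 6497 = -6328$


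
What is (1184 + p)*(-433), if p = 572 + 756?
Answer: -1087696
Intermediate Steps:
p = 1328
(1184 + p)*(-433) = (1184 + 1328)*(-433) = 2512*(-433) = -1087696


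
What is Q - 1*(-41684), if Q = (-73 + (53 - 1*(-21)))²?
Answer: 41685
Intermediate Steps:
Q = 1 (Q = (-73 + (53 + 21))² = (-73 + 74)² = 1² = 1)
Q - 1*(-41684) = 1 - 1*(-41684) = 1 + 41684 = 41685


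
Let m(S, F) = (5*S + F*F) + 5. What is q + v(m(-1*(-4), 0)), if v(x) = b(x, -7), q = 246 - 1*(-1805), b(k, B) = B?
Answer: 2044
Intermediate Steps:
q = 2051 (q = 246 + 1805 = 2051)
m(S, F) = 5 + F**2 + 5*S (m(S, F) = (5*S + F**2) + 5 = (F**2 + 5*S) + 5 = 5 + F**2 + 5*S)
v(x) = -7
q + v(m(-1*(-4), 0)) = 2051 - 7 = 2044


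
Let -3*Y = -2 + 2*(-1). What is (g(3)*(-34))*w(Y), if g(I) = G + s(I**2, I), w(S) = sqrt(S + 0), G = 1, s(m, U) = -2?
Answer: 68*sqrt(3)/3 ≈ 39.260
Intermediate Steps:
Y = 4/3 (Y = -(-2 + 2*(-1))/3 = -(-2 - 2)/3 = -1/3*(-4) = 4/3 ≈ 1.3333)
w(S) = sqrt(S)
g(I) = -1 (g(I) = 1 - 2 = -1)
(g(3)*(-34))*w(Y) = (-1*(-34))*sqrt(4/3) = 34*(2*sqrt(3)/3) = 68*sqrt(3)/3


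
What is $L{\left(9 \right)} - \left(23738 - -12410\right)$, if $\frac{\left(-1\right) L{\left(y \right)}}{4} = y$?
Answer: $-36184$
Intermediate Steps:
$L{\left(y \right)} = - 4 y$
$L{\left(9 \right)} - \left(23738 - -12410\right) = \left(-4\right) 9 - \left(23738 - -12410\right) = -36 - \left(23738 + 12410\right) = -36 - 36148 = -36184$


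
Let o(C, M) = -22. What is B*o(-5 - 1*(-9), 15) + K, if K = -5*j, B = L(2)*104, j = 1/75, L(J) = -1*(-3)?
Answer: -102961/15 ≈ -6864.1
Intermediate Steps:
L(J) = 3
j = 1/75 ≈ 0.013333
B = 312 (B = 3*104 = 312)
K = -1/15 (K = -5*1/75 = -1/15 ≈ -0.066667)
B*o(-5 - 1*(-9), 15) + K = 312*(-22) - 1/15 = -6864 - 1/15 = -102961/15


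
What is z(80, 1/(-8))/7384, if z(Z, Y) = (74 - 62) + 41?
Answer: 53/7384 ≈ 0.0071777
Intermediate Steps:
z(Z, Y) = 53 (z(Z, Y) = 12 + 41 = 53)
z(80, 1/(-8))/7384 = 53/7384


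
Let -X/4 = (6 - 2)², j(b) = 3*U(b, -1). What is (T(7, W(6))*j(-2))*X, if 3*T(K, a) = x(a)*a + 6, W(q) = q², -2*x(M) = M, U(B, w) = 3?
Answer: 123264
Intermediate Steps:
x(M) = -M/2
j(b) = 9 (j(b) = 3*3 = 9)
T(K, a) = 2 - a²/6 (T(K, a) = ((-a/2)*a + 6)/3 = (-a²/2 + 6)/3 = (6 - a²/2)/3 = 2 - a²/6)
X = -64 (X = -4*(6 - 2)² = -4*4² = -4*16 = -64)
(T(7, W(6))*j(-2))*X = ((2 - (6²)²/6)*9)*(-64) = ((2 - ⅙*36²)*9)*(-64) = ((2 - ⅙*1296)*9)*(-64) = ((2 - 216)*9)*(-64) = -214*9*(-64) = -1926*(-64) = 123264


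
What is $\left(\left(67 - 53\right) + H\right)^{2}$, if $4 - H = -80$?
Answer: $9604$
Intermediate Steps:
$H = 84$ ($H = 4 - -80 = 4 + 80 = 84$)
$\left(\left(67 - 53\right) + H\right)^{2} = \left(\left(67 - 53\right) + 84\right)^{2} = \left(14 + 84\right)^{2} = 98^{2} = 9604$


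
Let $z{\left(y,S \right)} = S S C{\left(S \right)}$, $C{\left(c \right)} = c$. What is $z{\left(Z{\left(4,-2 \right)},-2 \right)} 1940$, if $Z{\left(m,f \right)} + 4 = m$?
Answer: $-15520$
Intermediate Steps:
$Z{\left(m,f \right)} = -4 + m$
$z{\left(y,S \right)} = S^{3}$ ($z{\left(y,S \right)} = S S S = S^{2} S = S^{3}$)
$z{\left(Z{\left(4,-2 \right)},-2 \right)} 1940 = \left(-2\right)^{3} \cdot 1940 = \left(-8\right) 1940 = -15520$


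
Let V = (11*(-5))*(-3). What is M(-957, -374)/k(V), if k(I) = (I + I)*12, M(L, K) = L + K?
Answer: -121/360 ≈ -0.33611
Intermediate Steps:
M(L, K) = K + L
V = 165 (V = -55*(-3) = 165)
k(I) = 24*I (k(I) = (2*I)*12 = 24*I)
M(-957, -374)/k(V) = (-374 - 957)/((24*165)) = -1331/3960 = -1331*1/3960 = -121/360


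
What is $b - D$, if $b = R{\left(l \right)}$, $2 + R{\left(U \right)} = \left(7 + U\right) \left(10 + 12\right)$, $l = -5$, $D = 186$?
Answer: $-144$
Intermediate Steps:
$R{\left(U \right)} = 152 + 22 U$ ($R{\left(U \right)} = -2 + \left(7 + U\right) \left(10 + 12\right) = -2 + \left(7 + U\right) 22 = -2 + \left(154 + 22 U\right) = 152 + 22 U$)
$b = 42$ ($b = 152 + 22 \left(-5\right) = 152 - 110 = 42$)
$b - D = 42 - 186 = -144$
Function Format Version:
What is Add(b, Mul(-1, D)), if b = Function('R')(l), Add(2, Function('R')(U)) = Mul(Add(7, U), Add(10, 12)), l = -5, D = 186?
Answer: -144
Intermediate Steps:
Function('R')(U) = Add(152, Mul(22, U)) (Function('R')(U) = Add(-2, Mul(Add(7, U), Add(10, 12))) = Add(-2, Mul(Add(7, U), 22)) = Add(-2, Add(154, Mul(22, U))) = Add(152, Mul(22, U)))
b = 42 (b = Add(152, Mul(22, -5)) = Add(152, -110) = 42)
Add(b, Mul(-1, D)) = Add(42, Mul(-1, 186)) = Add(42, -186) = -144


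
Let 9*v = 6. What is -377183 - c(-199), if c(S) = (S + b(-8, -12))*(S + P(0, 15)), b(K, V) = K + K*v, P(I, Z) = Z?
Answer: -1248757/3 ≈ -4.1625e+5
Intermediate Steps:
v = 2/3 (v = (1/9)*6 = 2/3 ≈ 0.66667)
b(K, V) = 5*K/3 (b(K, V) = K + K*(2/3) = K + 2*K/3 = 5*K/3)
c(S) = (15 + S)*(-40/3 + S) (c(S) = (S + (5/3)*(-8))*(S + 15) = (S - 40/3)*(15 + S) = (-40/3 + S)*(15 + S) = (15 + S)*(-40/3 + S))
-377183 - c(-199) = -377183 - (-200 + (-199)**2 + (5/3)*(-199)) = -377183 - (-200 + 39601 - 995/3) = -377183 - 1*117208/3 = -377183 - 117208/3 = -1248757/3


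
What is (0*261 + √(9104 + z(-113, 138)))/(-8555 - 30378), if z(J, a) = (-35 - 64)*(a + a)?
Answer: -2*I*√4555/38933 ≈ -0.003467*I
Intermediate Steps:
z(J, a) = -198*a
(0*261 + √(9104 + z(-113, 138)))/(-8555 - 30378) = (0*261 + √(9104 - 198*138))/(-8555 - 30378) = (0 + √(9104 - 27324))/(-38933) = (0 + √(-18220))*(-1/38933) = (0 + 2*I*√4555)*(-1/38933) = (2*I*√4555)*(-1/38933) = -2*I*√4555/38933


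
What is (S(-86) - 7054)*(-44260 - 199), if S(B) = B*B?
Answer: -15204978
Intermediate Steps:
S(B) = B²
(S(-86) - 7054)*(-44260 - 199) = ((-86)² - 7054)*(-44260 - 199) = (7396 - 7054)*(-44459) = 342*(-44459) = -15204978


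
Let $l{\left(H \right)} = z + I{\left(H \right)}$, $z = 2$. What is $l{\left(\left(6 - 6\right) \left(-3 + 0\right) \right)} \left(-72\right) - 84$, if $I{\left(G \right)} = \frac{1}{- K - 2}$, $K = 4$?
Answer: $-216$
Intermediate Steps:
$I{\left(G \right)} = - \frac{1}{6}$ ($I{\left(G \right)} = \frac{1}{\left(-1\right) 4 - 2} = \frac{1}{-4 - 2} = \frac{1}{-6} = - \frac{1}{6}$)
$l{\left(H \right)} = \frac{11}{6}$ ($l{\left(H \right)} = 2 - \frac{1}{6} = \frac{11}{6}$)
$l{\left(\left(6 - 6\right) \left(-3 + 0\right) \right)} \left(-72\right) - 84 = \frac{11}{6} \left(-72\right) - 84 = -132 - 84 = -216$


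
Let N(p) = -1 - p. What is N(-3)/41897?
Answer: 2/41897 ≈ 4.7736e-5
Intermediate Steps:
N(-3)/41897 = (-1 - 1*(-3))/41897 = (-1 + 3)*(1/41897) = 2*(1/41897) = 2/41897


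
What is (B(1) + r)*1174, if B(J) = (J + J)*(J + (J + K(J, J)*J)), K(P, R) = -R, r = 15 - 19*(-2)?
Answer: 64570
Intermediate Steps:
r = 53 (r = 15 + 38 = 53)
B(J) = 2*J*(-J² + 2*J) (B(J) = (J + J)*(J + (J + (-J)*J)) = (2*J)*(J + (J - J²)) = (2*J)*(-J² + 2*J) = 2*J*(-J² + 2*J))
(B(1) + r)*1174 = (2*1²*(2 - 1*1) + 53)*1174 = (2*1*(2 - 1) + 53)*1174 = (2*1*1 + 53)*1174 = (2 + 53)*1174 = 55*1174 = 64570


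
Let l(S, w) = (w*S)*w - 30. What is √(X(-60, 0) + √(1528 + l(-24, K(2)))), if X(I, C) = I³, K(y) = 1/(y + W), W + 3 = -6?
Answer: √(-10584000 + 7*√73378)/7 ≈ 464.72*I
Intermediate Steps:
W = -9 (W = -3 - 6 = -9)
K(y) = 1/(-9 + y) (K(y) = 1/(y - 9) = 1/(-9 + y))
l(S, w) = -30 + S*w² (l(S, w) = (S*w)*w - 30 = S*w² - 30 = -30 + S*w²)
√(X(-60, 0) + √(1528 + l(-24, K(2)))) = √((-60)³ + √(1528 + (-30 - 24/(-9 + 2)²))) = √(-216000 + √(1528 + (-30 - 24*(1/(-7))²))) = √(-216000 + √(1528 + (-30 - 24*(-⅐)²))) = √(-216000 + √(1528 + (-30 - 24*1/49))) = √(-216000 + √(1528 + (-30 - 24/49))) = √(-216000 + √(1528 - 1494/49)) = √(-216000 + √(73378/49)) = √(-216000 + √73378/7)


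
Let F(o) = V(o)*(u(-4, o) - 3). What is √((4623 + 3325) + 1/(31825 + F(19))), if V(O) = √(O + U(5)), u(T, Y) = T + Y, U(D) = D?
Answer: √(252945101 + 190752*√6)/√(31825 + 24*√6) ≈ 89.152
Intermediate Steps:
V(O) = √(5 + O) (V(O) = √(O + 5) = √(5 + O))
F(o) = √(5 + o)*(-7 + o) (F(o) = √(5 + o)*((-4 + o) - 3) = √(5 + o)*(-7 + o))
√((4623 + 3325) + 1/(31825 + F(19))) = √((4623 + 3325) + 1/(31825 + √(5 + 19)*(-7 + 19))) = √(7948 + 1/(31825 + √24*12)) = √(7948 + 1/(31825 + (2*√6)*12)) = √(7948 + 1/(31825 + 24*√6))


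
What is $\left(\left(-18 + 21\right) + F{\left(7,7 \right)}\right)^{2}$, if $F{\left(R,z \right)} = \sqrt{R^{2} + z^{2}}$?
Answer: $107 + 42 \sqrt{2} \approx 166.4$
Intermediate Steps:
$\left(\left(-18 + 21\right) + F{\left(7,7 \right)}\right)^{2} = \left(\left(-18 + 21\right) + \sqrt{7^{2} + 7^{2}}\right)^{2} = \left(3 + \sqrt{49 + 49}\right)^{2} = \left(3 + \sqrt{98}\right)^{2} = \left(3 + 7 \sqrt{2}\right)^{2}$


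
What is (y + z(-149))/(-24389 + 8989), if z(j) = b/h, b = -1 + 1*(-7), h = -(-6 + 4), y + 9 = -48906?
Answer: 48919/15400 ≈ 3.1766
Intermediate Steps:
y = -48915 (y = -9 - 48906 = -48915)
h = 2 (h = -1*(-2) = 2)
b = -8 (b = -1 - 7 = -8)
z(j) = -4 (z(j) = -8/2 = -8*½ = -4)
(y + z(-149))/(-24389 + 8989) = (-48915 - 4)/(-24389 + 8989) = -48919/(-15400) = -48919*(-1/15400) = 48919/15400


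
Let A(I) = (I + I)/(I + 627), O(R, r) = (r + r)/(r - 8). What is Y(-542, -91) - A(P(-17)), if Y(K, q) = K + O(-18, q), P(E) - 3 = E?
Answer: -32778016/60687 ≈ -540.12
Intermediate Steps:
O(R, r) = 2*r/(-8 + r) (O(R, r) = (2*r)/(-8 + r) = 2*r/(-8 + r))
P(E) = 3 + E
A(I) = 2*I/(627 + I) (A(I) = (2*I)/(627 + I) = 2*I/(627 + I))
Y(K, q) = K + 2*q/(-8 + q)
Y(-542, -91) - A(P(-17)) = (2*(-91) - 542*(-8 - 91))/(-8 - 91) - 2*(3 - 17)/(627 + (3 - 17)) = (-182 - 542*(-99))/(-99) - 2*(-14)/(627 - 14) = -(-182 + 53658)/99 - 2*(-14)/613 = -1/99*53476 - 2*(-14)/613 = -53476/99 - 1*(-28/613) = -53476/99 + 28/613 = -32778016/60687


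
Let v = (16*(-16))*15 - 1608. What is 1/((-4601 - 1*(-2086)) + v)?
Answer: -1/7963 ≈ -0.00012558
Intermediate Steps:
v = -5448 (v = -256*15 - 1608 = -3840 - 1608 = -5448)
1/((-4601 - 1*(-2086)) + v) = 1/((-4601 - 1*(-2086)) - 5448) = 1/((-4601 + 2086) - 5448) = 1/(-2515 - 5448) = 1/(-7963) = -1/7963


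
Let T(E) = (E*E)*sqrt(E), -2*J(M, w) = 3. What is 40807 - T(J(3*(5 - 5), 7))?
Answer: 40807 - 9*I*sqrt(6)/8 ≈ 40807.0 - 2.7557*I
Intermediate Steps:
J(M, w) = -3/2 (J(M, w) = -1/2*3 = -3/2)
T(E) = E**(5/2) (T(E) = E**2*sqrt(E) = E**(5/2))
40807 - T(J(3*(5 - 5), 7)) = 40807 - (-3/2)**(5/2) = 40807 - 9*I*sqrt(6)/8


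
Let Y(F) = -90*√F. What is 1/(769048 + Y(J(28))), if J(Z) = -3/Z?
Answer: 5383336/4140043790203 + 45*I*√21/4140043790203 ≈ 1.3003e-6 + 4.981e-11*I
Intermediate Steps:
1/(769048 + Y(J(28))) = 1/(769048 - 90*I*√21/14) = 1/(769048 - 45*I*√21/7)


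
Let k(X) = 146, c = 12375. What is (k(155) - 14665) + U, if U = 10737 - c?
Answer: -16157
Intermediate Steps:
U = -1638 (U = 10737 - 1*12375 = 10737 - 12375 = -1638)
(k(155) - 14665) + U = (146 - 14665) - 1638 = -14519 - 1638 = -16157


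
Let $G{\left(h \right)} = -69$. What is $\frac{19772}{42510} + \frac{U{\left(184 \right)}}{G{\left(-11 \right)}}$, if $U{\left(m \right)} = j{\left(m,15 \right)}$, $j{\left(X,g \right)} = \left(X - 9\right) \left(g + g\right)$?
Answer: $- \frac{36968872}{488865} \approx -75.622$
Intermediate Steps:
$j{\left(X,g \right)} = 2 g \left(-9 + X\right)$ ($j{\left(X,g \right)} = \left(-9 + X\right) 2 g = 2 g \left(-9 + X\right)$)
$U{\left(m \right)} = -270 + 30 m$ ($U{\left(m \right)} = 2 \cdot 15 \left(-9 + m\right) = -270 + 30 m$)
$\frac{19772}{42510} + \frac{U{\left(184 \right)}}{G{\left(-11 \right)}} = \frac{19772}{42510} + \frac{-270 + 30 \cdot 184}{-69} = 19772 \cdot \frac{1}{42510} + \left(-270 + 5520\right) \left(- \frac{1}{69}\right) = \frac{9886}{21255} + 5250 \left(- \frac{1}{69}\right) = \frac{9886}{21255} - \frac{1750}{23} = - \frac{36968872}{488865}$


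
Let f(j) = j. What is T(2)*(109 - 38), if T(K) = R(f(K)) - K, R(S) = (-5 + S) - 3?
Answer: -568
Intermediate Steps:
R(S) = -8 + S
T(K) = -8 (T(K) = (-8 + K) - K = -8)
T(2)*(109 - 38) = -8*(109 - 38) = -8*71 = -568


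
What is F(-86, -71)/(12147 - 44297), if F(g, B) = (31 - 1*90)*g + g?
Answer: -2494/16075 ≈ -0.15515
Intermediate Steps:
F(g, B) = -58*g (F(g, B) = (31 - 90)*g + g = -59*g + g = -58*g)
F(-86, -71)/(12147 - 44297) = (-58*(-86))/(12147 - 44297) = 4988/(-32150) = 4988*(-1/32150) = -2494/16075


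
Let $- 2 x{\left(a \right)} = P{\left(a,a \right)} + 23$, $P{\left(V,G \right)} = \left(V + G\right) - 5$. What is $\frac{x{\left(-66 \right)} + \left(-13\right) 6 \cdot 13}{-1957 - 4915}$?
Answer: $\frac{957}{6872} \approx 0.13926$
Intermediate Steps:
$P{\left(V,G \right)} = -5 + G + V$ ($P{\left(V,G \right)} = \left(G + V\right) - 5 = -5 + G + V$)
$x{\left(a \right)} = -9 - a$ ($x{\left(a \right)} = - \frac{\left(-5 + a + a\right) + 23}{2} = - \frac{\left(-5 + 2 a\right) + 23}{2} = - \frac{18 + 2 a}{2} = -9 - a$)
$\frac{x{\left(-66 \right)} + \left(-13\right) 6 \cdot 13}{-1957 - 4915} = \frac{\left(-9 - -66\right) + \left(-13\right) 6 \cdot 13}{-1957 - 4915} = \frac{\left(-9 + 66\right) - 1014}{-6872} = \left(57 - 1014\right) \left(- \frac{1}{6872}\right) = \left(-957\right) \left(- \frac{1}{6872}\right) = \frac{957}{6872}$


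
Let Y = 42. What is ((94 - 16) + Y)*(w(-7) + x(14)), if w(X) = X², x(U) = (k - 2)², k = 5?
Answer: 6960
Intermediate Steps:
x(U) = 9 (x(U) = (5 - 2)² = 3² = 9)
((94 - 16) + Y)*(w(-7) + x(14)) = ((94 - 16) + 42)*((-7)² + 9) = (78 + 42)*(49 + 9) = 120*58 = 6960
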